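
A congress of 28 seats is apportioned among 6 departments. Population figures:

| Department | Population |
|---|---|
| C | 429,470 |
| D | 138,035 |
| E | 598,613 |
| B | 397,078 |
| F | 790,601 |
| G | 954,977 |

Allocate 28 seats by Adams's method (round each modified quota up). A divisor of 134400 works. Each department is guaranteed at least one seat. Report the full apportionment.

C=4, D=2, E=5, B=3, F=6, G=8

With modified divisor 134400: modified quotas C 3.195, D 1.027, E 4.454, B 2.954, F 5.882, G 7.105.
Rounding up: C 4, D 2, E 5, B 3, F 6, G 8 (total 28).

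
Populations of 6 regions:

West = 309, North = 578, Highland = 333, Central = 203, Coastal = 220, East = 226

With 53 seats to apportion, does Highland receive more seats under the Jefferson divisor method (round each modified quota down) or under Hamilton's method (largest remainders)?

Hamilton

Jefferson: West 9, North 17, Highland 9, Central 6, Coastal 6, East 6.
Hamilton: West 9, North 16, Highland 10, Central 6, Coastal 6, East 6.
Highland gets 9 under Jefferson and 10 under Hamilton.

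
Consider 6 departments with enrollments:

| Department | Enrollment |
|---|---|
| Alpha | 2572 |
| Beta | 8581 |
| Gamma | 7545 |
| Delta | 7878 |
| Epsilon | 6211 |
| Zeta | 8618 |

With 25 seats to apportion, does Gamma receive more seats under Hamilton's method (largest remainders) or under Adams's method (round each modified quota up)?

Hamilton: Alpha 1, Beta 5, Gamma 5, Delta 5, Epsilon 4, Zeta 5.
Adams: Alpha 2, Beta 5, Gamma 4, Delta 5, Epsilon 4, Zeta 5.
Gamma gets 5 under Hamilton and 4 under Adams.

Hamilton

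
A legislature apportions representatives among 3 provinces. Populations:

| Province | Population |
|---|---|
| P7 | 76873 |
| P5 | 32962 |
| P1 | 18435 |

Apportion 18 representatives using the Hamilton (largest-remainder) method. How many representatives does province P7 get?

11

The standard divisor is 128270/18 ≈ 7126.111.
Standard quotas: P7 10.7875, P5 4.6255, P1 2.5870.
Lower quotas: P7 10, P5 4, P1 2 (sum 16, leaving 2 seats).
Remainders in descending order: P7 0.7875, P5 0.6255, P1 0.5870.
The surplus seats go to P7, P5.
P7 receives 11.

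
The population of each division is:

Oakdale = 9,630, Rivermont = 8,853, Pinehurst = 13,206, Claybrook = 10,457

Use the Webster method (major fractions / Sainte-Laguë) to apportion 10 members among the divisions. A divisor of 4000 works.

Oakdale: 2, Rivermont: 2, Pinehurst: 3, Claybrook: 3

With modified divisor 4000: modified quotas Oakdale 2.408, Rivermont 2.213, Pinehurst 3.301, Claybrook 2.614.
Rounding to the nearest integer: Oakdale 2, Rivermont 2, Pinehurst 3, Claybrook 3 (total 10).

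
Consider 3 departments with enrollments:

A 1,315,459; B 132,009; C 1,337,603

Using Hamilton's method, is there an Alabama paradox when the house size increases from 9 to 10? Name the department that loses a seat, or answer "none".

At 9 seats: A 4, B 1, C 4.
At 10 seats: A 5, B 0, C 5.
B drops from 1 to 0.

B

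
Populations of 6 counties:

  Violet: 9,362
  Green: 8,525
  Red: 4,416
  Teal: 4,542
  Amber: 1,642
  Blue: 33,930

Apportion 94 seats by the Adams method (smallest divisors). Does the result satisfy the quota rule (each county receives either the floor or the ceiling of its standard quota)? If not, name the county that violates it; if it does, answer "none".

Blue

Standard quotas: Violet 14.099, Green 12.839, Red 6.650, Teal 6.840, Amber 2.473, Blue 51.099.
Adams allocation: Violet 14, Green 13, Red 7, Teal 7, Amber 3, Blue 50.
Blue has quota 51.099 (lower 51, upper 52) but receives 50 — outside the quota interval.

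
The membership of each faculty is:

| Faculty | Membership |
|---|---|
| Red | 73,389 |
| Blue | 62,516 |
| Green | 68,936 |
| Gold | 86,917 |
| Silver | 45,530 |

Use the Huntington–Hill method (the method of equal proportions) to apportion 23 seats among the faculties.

With divisor 14697: modified quotas Red 4.993, Blue 4.254, Green 4.690, Gold 5.914, Silver 3.098.
Geometric-mean thresholds: Red √(4·5)=4.472, Blue √(4·5)=4.472, Green √(4·5)=4.472, Gold √(5·6)=5.477, Silver √(3·4)=3.464.
Each quota rounded against its threshold gives Red 5, Blue 4, Green 5, Gold 6, Silver 3 (total 23).

Red 5, Blue 4, Green 5, Gold 6, Silver 3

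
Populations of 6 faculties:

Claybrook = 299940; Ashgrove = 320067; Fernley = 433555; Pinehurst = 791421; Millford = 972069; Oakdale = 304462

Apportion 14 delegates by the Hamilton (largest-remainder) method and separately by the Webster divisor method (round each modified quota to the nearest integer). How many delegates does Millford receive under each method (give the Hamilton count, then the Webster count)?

Hamilton: Claybrook 1, Ashgrove 2, Fernley 2, Pinehurst 4, Millford 4, Oakdale 1.
Webster: Claybrook 1, Ashgrove 1, Fernley 2, Pinehurst 4, Millford 5, Oakdale 1.
Millford gets 4 under Hamilton and 5 under Webster.

4 and 5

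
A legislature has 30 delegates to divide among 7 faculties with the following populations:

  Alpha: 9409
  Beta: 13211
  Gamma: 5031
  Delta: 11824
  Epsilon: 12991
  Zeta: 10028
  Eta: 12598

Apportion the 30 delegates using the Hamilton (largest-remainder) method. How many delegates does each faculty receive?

The standard divisor is 75092/30 ≈ 2503.067.
Standard quotas: Alpha 3.7590, Beta 5.2779, Gamma 2.0099, Delta 4.7238, Epsilon 5.1900, Zeta 4.0063, Eta 5.0330.
Lower quotas: Alpha 3, Beta 5, Gamma 2, Delta 4, Epsilon 5, Zeta 4, Eta 5 (sum 28, leaving 2 seats).
Remainders in descending order: Alpha 0.7590, Delta 0.7238, Beta 0.2779, Epsilon 0.1900, Eta 0.0330, Gamma 0.0099, Zeta 0.0063.
The surplus seats go to Alpha, Delta.

Alpha 4, Beta 5, Gamma 2, Delta 5, Epsilon 5, Zeta 4, Eta 5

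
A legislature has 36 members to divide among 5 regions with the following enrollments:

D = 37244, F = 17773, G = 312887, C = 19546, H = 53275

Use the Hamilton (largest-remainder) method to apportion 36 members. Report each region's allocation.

The standard divisor is 440725/36 ≈ 12242.361.
Standard quotas: D 3.0422, F 1.4518, G 25.5577, C 1.5966, H 4.3517.
Lower quotas: D 3, F 1, G 25, C 1, H 4 (sum 34, leaving 2 seats).
Remainders in descending order: C 0.5966, G 0.5577, F 0.4518, H 0.3517, D 0.0422.
The surplus seats go to C, G.

D 3, F 1, G 26, C 2, H 4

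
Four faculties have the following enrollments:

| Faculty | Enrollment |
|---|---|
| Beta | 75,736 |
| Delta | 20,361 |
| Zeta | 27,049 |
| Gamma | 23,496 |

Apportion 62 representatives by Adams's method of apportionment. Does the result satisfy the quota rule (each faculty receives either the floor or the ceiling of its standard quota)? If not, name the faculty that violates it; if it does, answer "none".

Beta

Standard quotas: Beta 32.021, Delta 8.609, Zeta 11.436, Gamma 9.934.
Adams allocation: Beta 31, Delta 9, Zeta 12, Gamma 10.
Beta has quota 32.021 (lower 32, upper 33) but receives 31 — outside the quota interval.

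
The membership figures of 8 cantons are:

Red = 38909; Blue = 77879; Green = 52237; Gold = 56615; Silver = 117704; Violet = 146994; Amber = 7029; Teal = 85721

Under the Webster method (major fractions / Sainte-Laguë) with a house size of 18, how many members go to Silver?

4

Standard divisor 583088/18 ≈ 32393.778; standard quotas: Red 1.201, Blue 2.404, Green 1.613, Gold 1.748, Silver 3.634, Violet 4.538, Amber 0.217, Teal 2.646.
Rounding to the nearest integer gives 1, 2, 2, 2, 4, 5, 0, 3 = 19 seats, so the divisor must be adjusted.
With modified divisor 33100: modified quotas Red 1.175, Blue 2.353, Green 1.578, Gold 1.710, Silver 3.556, Violet 4.441, Amber 0.212, Teal 2.590.
Rounding to the nearest integer: Red 1, Blue 2, Green 2, Gold 2, Silver 4, Violet 4, Amber 0, Teal 3 (total 18).
Silver receives 4.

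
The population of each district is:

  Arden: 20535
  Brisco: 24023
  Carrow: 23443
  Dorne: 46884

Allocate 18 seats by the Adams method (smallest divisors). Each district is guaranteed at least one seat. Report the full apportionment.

Arden 3; Brisco 4; Carrow 4; Dorne 7

Standard divisor 114885/18 ≈ 6382.5; standard quotas: Arden 3.217, Brisco 3.764, Carrow 3.673, Dorne 7.346.
Rounding up gives 4, 4, 4, 8 = 20 seats, so the divisor must be adjusted.
With modified divisor 7300: modified quotas Arden 2.813, Brisco 3.291, Carrow 3.211, Dorne 6.422.
Rounding up: Arden 3, Brisco 4, Carrow 4, Dorne 7 (total 18).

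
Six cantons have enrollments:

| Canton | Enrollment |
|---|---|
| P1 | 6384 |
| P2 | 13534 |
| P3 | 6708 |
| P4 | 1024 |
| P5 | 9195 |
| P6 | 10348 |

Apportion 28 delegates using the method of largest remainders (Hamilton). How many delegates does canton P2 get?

The standard divisor is 47193/28 ≈ 1685.464.
Standard quotas: P1 3.7877, P2 8.0298, P3 3.9799, P4 0.6075, P5 5.4555, P6 6.1396.
Lower quotas: P1 3, P2 8, P3 3, P4 0, P5 5, P6 6 (sum 25, leaving 3 seats).
Remainders in descending order: P3 0.9799, P1 0.7877, P4 0.6075, P5 0.4555, P6 0.1396, P2 0.0298.
The surplus seats go to P3, P1, P4.
P2 receives 8.

8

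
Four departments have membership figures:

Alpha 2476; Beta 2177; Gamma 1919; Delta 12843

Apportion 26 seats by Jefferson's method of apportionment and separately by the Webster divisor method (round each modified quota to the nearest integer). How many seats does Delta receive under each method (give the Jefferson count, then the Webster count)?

Jefferson: Alpha 3, Beta 3, Gamma 2, Delta 18.
Webster: Alpha 3, Beta 3, Gamma 3, Delta 17.
Delta gets 18 under Jefferson and 17 under Webster.

18 and 17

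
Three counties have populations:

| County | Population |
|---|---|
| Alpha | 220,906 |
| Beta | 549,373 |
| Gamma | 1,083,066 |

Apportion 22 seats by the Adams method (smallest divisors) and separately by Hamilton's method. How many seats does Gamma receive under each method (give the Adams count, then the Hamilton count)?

12 and 13

Adams: Alpha 3, Beta 7, Gamma 12.
Hamilton: Alpha 3, Beta 6, Gamma 13.
Gamma gets 12 under Adams and 13 under Hamilton.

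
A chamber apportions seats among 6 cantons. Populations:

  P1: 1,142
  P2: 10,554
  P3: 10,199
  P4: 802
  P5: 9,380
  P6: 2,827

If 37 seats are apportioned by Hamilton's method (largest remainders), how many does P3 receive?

11

The standard divisor is 34904/37 ≈ 943.351.
Standard quotas: P1 1.2106, P2 11.1878, P3 10.8115, P4 0.8502, P5 9.9433, P6 2.9968.
Lower quotas: P1 1, P2 11, P3 10, P4 0, P5 9, P6 2 (sum 33, leaving 4 seats).
Remainders in descending order: P6 0.9968, P5 0.9433, P4 0.8502, P3 0.8115, P1 0.2106, P2 0.1878.
The surplus seats go to P6, P5, P4, P3.
P3 receives 11.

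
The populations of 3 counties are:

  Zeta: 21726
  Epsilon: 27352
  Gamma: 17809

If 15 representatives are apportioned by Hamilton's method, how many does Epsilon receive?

The standard divisor is 66887/15 ≈ 4459.133.
Standard quotas: Zeta 4.8722, Epsilon 6.1339, Gamma 3.9938.
Lower quotas: Zeta 4, Epsilon 6, Gamma 3 (sum 13, leaving 2 seats).
Remainders in descending order: Gamma 0.9938, Zeta 0.8722, Epsilon 0.1339.
The surplus seats go to Gamma, Zeta.
Epsilon receives 6.

6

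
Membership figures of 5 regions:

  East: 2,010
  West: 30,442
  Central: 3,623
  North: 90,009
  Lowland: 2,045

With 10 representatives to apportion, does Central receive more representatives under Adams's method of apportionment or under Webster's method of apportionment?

Adams

Adams: East 1, West 2, Central 1, North 5, Lowland 1.
Webster: East 0, West 3, Central 0, North 7, Lowland 0.
Central gets 1 under Adams and 0 under Webster.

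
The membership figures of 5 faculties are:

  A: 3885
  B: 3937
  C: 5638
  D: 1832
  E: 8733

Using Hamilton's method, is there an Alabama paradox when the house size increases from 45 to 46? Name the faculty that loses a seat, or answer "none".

At 45 seats: A 7, B 7, C 11, D 4, E 16.
At 46 seats: A 7, B 8, C 11, D 3, E 17.
D drops from 4 to 3.

D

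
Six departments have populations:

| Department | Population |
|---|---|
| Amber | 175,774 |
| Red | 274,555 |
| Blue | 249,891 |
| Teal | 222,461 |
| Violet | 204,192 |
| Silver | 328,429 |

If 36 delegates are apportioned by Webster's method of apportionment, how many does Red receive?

Standard divisor 1455302/36 ≈ 40425.056; standard quotas: Amber 4.348, Red 6.792, Blue 6.182, Teal 5.503, Violet 5.051, Silver 8.124.
Rounding to the nearest integer gives Amber 4, Red 7, Blue 6, Teal 6, Violet 5, Silver 8 — total 36, matching the house size, so no adjustment is needed.
Red receives 7.

7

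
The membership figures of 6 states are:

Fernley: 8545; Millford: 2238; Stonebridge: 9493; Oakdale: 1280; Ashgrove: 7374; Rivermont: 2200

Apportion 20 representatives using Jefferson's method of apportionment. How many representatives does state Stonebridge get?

Standard divisor 31130/20 ≈ 1556.5; standard quotas: Fernley 5.490, Millford 1.438, Stonebridge 6.099, Oakdale 0.822, Ashgrove 4.738, Rivermont 1.413.
Rounding down gives 5, 1, 6, 0, 4, 1 = 17 seats, so the divisor must be adjusted.
With modified divisor 1320: modified quotas Fernley 6.473, Millford 1.695, Stonebridge 7.192, Oakdale 0.970, Ashgrove 5.586, Rivermont 1.667.
Rounding down: Fernley 6, Millford 1, Stonebridge 7, Oakdale 0, Ashgrove 5, Rivermont 1 (total 20).
Stonebridge receives 7.

7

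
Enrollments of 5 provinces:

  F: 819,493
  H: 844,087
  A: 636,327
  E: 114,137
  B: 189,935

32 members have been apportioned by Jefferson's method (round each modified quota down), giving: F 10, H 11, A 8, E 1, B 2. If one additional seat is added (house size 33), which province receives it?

F

Priority for the next seat is population ÷ (current seats + 1).
Priorities: F 74499.364, H 70340.583, A 70703.000, E 57068.500, B 63311.667.
Highest priority: F.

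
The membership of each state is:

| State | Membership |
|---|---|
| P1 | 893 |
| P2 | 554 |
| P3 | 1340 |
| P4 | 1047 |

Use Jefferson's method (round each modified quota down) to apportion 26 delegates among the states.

P1: 6, P2: 4, P3: 9, P4: 7

Standard divisor 3834/26 ≈ 147.462; standard quotas: P1 6.056, P2 3.757, P3 9.087, P4 7.100.
Rounding down gives 6, 3, 9, 7 = 25 seats, so the divisor must be adjusted.
With modified divisor 136: modified quotas P1 6.566, P2 4.074, P3 9.853, P4 7.699.
Rounding down: P1 6, P2 4, P3 9, P4 7 (total 26).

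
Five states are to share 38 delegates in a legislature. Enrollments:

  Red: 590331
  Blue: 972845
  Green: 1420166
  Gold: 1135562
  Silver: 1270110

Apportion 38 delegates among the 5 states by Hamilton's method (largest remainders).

Standard divisor: 5389014 ÷ 38 ≈ 141816.158.
Standard quotas: Red 4.1626, Blue 6.8599, Green 10.0141, Gold 8.0073, Silver 8.9560.
Lower quotas: Red 4, Blue 6, Green 10, Gold 8, Silver 8 (sum 36, leaving 2 seats).
Remainders in descending order: Silver 0.9560, Blue 0.8599, Red 0.1626, Green 0.0141, Gold 0.0073.
Largest remainders: Silver, Blue receive the extra seats.

Red 4, Blue 7, Green 10, Gold 8, Silver 9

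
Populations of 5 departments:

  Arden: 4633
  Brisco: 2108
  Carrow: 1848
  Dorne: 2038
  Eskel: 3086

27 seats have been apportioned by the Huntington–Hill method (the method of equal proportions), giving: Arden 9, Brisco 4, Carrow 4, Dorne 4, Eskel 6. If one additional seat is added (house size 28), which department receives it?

Priority for the next seat is population ÷ (√(s·(s+1))).
Priorities: Arden 488.361, Brisco 471.363, Carrow 413.225, Dorne 455.711, Eskel 476.180.
Highest priority: Arden.

Arden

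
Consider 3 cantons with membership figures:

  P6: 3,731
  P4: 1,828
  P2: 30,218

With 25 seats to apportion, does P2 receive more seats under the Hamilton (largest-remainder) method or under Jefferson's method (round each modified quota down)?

Hamilton: P6 3, P4 1, P2 21.
Jefferson: P6 2, P4 1, P2 22.
P2 gets 21 under Hamilton and 22 under Jefferson.

Jefferson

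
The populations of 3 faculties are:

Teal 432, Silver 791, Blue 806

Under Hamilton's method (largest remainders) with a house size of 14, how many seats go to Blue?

Total 2029; standard divisor 2029/14 ≈ 144.929.
Standard quotas: Teal 2.981, Silver 5.458, Blue 5.561.
Lower quotas: Teal 2, Silver 5, Blue 5 (sum 12, leaving 2 seats).
Remainders in descending order: Teal 0.981, Blue 0.561, Silver 0.458.
The surplus seats go to Teal, Blue.
Blue receives 6.

6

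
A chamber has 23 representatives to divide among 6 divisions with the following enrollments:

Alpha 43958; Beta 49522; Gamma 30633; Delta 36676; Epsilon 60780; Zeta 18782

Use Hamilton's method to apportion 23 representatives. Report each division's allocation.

The standard divisor is 240351/23 ≈ 10450.043.
Standard quotas: Alpha 4.2065, Beta 4.7389, Gamma 2.9314, Delta 3.5097, Epsilon 5.8162, Zeta 1.7973.
Lower quotas: Alpha 4, Beta 4, Gamma 2, Delta 3, Epsilon 5, Zeta 1 (sum 19, leaving 4 seats).
Remainders in descending order: Gamma 0.9314, Epsilon 0.8162, Zeta 0.7973, Beta 0.7389, Delta 0.5097, Alpha 0.2065.
The surplus seats go to Gamma, Epsilon, Zeta, Beta.

Alpha 4; Beta 5; Gamma 3; Delta 3; Epsilon 6; Zeta 2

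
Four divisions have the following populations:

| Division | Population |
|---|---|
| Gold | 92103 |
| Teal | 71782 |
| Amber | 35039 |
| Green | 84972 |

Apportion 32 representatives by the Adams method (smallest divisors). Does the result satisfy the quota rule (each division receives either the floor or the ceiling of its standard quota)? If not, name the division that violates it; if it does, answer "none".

Standard quotas: Gold 10.382, Teal 8.091, Amber 3.950, Green 9.578.
Adams allocation: Gold 10, Teal 8, Amber 4, Green 10.
Every allocation lies between the lower and upper quota.

none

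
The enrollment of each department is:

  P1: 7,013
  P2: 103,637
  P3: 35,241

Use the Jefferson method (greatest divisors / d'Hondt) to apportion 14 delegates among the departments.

P1=0, P2=11, P3=3

Standard divisor 145891/14 ≈ 10420.786; standard quotas: P1 0.673, P2 9.945, P3 3.382.
Rounding down gives 0, 9, 3 = 12 seats, so the divisor must be adjusted.
With modified divisor 9100: modified quotas P1 0.771, P2 11.389, P3 3.873.
Rounding down: P1 0, P2 11, P3 3 (total 14).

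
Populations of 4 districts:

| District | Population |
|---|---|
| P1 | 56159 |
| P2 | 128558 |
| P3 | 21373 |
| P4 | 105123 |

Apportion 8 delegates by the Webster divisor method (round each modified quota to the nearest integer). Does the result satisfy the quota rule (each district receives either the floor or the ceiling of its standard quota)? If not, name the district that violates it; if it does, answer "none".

none

Standard quotas: P1 1.444, P2 3.305, P3 0.549, P4 2.702.
Webster allocation: P1 1, P2 3, P3 1, P4 3.
Every allocation lies between the lower and upper quota.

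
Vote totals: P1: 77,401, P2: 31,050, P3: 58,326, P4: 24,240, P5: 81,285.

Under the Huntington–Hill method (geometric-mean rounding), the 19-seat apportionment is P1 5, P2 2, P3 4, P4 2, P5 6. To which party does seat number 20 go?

P1

Priority for the next seat is population ÷ (√(s·(s+1))).
Priorities: P1 14131.425, P2 12676.109, P3 13042.090, P4 9895.939, P5 12542.548.
Highest priority: P1.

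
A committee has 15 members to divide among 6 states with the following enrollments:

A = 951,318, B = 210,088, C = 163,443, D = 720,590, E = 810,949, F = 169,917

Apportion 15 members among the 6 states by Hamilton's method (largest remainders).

A 5, B 1, C 1, D 3, E 4, F 1

The standard divisor is 3026305/15 ≈ 201753.667.
Standard quotas: A 4.7152, B 1.0413, C 0.8101, D 3.5716, E 4.0195, F 0.8422.
Lower quotas: A 4, B 1, C 0, D 3, E 4, F 0 (sum 12, leaving 3 seats).
Remainders in descending order: F 0.8422, C 0.8101, A 0.7152, D 0.5716, B 0.0413, E 0.0195.
The surplus seats go to F, C, A.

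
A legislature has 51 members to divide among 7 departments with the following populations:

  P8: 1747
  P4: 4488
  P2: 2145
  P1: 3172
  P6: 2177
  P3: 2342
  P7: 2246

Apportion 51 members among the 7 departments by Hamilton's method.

The standard divisor is 18317/51 ≈ 359.157.
Standard quotas: P8 4.864, P4 12.496, P2 5.972, P1 8.832, P6 6.061, P3 6.521, P7 6.254.
Lower quotas: P8 4, P4 12, P2 5, P1 8, P6 6, P3 6, P7 6 (sum 47, leaving 4 seats).
Remainders in descending order: P2 0.972, P8 0.864, P1 0.832, P3 0.521, P4 0.496, P7 0.254, P6 0.061.
The surplus seats go to P2, P8, P1, P3.

P8 5, P4 12, P2 6, P1 9, P6 6, P3 7, P7 6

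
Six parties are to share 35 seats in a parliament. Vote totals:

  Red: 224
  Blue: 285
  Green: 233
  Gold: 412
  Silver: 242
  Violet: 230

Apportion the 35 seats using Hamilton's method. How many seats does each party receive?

Total 1626; standard divisor 1626/35 ≈ 46.457.
Standard quotas: Red 4.822, Blue 6.135, Green 5.015, Gold 8.868, Silver 5.209, Violet 4.951.
Lower quotas: Red 4, Blue 6, Green 5, Gold 8, Silver 5, Violet 4 (sum 32, leaving 3 seats).
Remainders in descending order: Violet 0.951, Gold 0.868, Red 0.822, Silver 0.209, Blue 0.135, Green 0.015.
The surplus seats go to Violet, Gold, Red.

Red: 5, Blue: 6, Green: 5, Gold: 9, Silver: 5, Violet: 5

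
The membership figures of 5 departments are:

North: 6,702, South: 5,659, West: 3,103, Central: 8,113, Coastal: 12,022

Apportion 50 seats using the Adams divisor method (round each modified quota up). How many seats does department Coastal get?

Standard divisor 35599/50 ≈ 711.98; standard quotas: North 9.413, South 7.948, West 4.358, Central 11.395, Coastal 16.885.
Rounding up gives 10, 8, 5, 12, 17 = 52 seats, so the divisor must be adjusted.
With modified divisor 750: modified quotas North 8.936, South 7.545, West 4.137, Central 10.817, Coastal 16.029.
Rounding up: North 9, South 8, West 5, Central 11, Coastal 17 (total 50).
Coastal receives 17.

17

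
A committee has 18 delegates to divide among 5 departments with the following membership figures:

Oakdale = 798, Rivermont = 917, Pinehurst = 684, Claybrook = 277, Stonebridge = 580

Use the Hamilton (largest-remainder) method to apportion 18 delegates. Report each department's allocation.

Oakdale 4, Rivermont 5, Pinehurst 4, Claybrook 2, Stonebridge 3

Standard divisor: 3256 ÷ 18 ≈ 180.889.
Standard quotas: Oakdale 4.412, Rivermont 5.069, Pinehurst 3.781, Claybrook 1.531, Stonebridge 3.206.
Lower quotas: Oakdale 4, Rivermont 5, Pinehurst 3, Claybrook 1, Stonebridge 3 (sum 16, leaving 2 seats).
Remainders in descending order: Pinehurst 0.781, Claybrook 0.531, Oakdale 0.412, Stonebridge 0.206, Rivermont 0.069.
The surplus seats go to Pinehurst, Claybrook.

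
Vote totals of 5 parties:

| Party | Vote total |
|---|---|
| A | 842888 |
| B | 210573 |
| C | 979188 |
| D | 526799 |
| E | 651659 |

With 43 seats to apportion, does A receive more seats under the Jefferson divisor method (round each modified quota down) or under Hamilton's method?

Jefferson: A 12, B 2, C 13, D 7, E 9.
Hamilton: A 11, B 3, C 13, D 7, E 9.
A gets 12 under Jefferson and 11 under Hamilton.

Jefferson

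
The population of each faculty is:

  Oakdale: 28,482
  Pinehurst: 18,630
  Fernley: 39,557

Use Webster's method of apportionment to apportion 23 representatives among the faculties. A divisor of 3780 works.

Oakdale 8, Pinehurst 5, Fernley 10

With modified divisor 3780: modified quotas Oakdale 7.535, Pinehurst 4.929, Fernley 10.465.
Rounding to the nearest integer: Oakdale 8, Pinehurst 5, Fernley 10 (total 23).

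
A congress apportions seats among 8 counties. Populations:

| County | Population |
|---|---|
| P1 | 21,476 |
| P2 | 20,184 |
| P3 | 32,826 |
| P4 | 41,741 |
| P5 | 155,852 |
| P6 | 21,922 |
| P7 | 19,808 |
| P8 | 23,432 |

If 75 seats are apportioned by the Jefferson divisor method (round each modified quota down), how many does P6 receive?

Standard divisor 337241/75 ≈ 4496.547; standard quotas: P1 4.776, P2 4.489, P3 7.300, P4 9.283, P5 34.660, P6 4.875, P7 4.405, P8 5.211.
Rounding down gives 4, 4, 7, 9, 34, 4, 4, 5 = 71 seats, so the divisor must be adjusted.
With modified divisor 4250: modified quotas P1 5.053, P2 4.749, P3 7.724, P4 9.821, P5 36.671, P6 5.158, P7 4.661, P8 5.513.
Rounding down: P1 5, P2 4, P3 7, P4 9, P5 36, P6 5, P7 4, P8 5 (total 75).
P6 receives 5.

5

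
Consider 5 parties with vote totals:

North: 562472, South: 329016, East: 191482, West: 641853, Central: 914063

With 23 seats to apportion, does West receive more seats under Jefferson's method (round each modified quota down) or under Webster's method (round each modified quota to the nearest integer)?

Jefferson

Jefferson: North 5, South 3, East 1, West 6, Central 8.
Webster: North 5, South 3, East 2, West 5, Central 8.
West gets 6 under Jefferson and 5 under Webster.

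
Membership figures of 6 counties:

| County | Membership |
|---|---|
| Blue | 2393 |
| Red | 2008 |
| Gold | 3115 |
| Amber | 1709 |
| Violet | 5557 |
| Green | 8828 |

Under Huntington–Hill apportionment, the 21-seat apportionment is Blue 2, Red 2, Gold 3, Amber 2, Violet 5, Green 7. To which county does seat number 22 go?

Green

Priority for the next seat is population ÷ (√(s·(s+1))).
Priorities: Blue 976.938, Red 819.763, Gold 899.223, Amber 697.696, Violet 1014.565, Green 1179.691.
Highest priority: Green.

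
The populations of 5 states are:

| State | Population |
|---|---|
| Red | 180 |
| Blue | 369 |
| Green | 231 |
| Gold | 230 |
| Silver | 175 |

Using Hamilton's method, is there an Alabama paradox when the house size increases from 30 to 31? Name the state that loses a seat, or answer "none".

At 30 seats: Red 5, Blue 9, Green 6, Gold 6, Silver 4.
At 31 seats: Red 5, Blue 10, Green 6, Gold 6, Silver 4.
No state's allocation decreased.

none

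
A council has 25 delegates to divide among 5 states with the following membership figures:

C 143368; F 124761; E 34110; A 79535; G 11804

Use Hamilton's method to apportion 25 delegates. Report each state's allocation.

C 9, F 8, E 2, A 5, G 1

The standard divisor is 393578/25 ≈ 15743.12.
Standard quotas: C 9.1067, F 7.9248, E 2.1667, A 5.0520, G 0.7498.
Lower quotas: C 9, F 7, E 2, A 5, G 0 (sum 23, leaving 2 seats).
Remainders in descending order: F 0.9248, G 0.7498, E 0.1667, C 0.1067, A 0.0520.
The surplus seats go to F, G.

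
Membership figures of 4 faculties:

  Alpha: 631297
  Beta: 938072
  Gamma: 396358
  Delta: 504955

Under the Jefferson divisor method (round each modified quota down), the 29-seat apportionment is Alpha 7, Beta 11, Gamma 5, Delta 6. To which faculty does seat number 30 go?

Priority for the next seat is population ÷ (current seats + 1).
Priorities: Alpha 78912.125, Beta 78172.667, Gamma 66059.667, Delta 72136.429.
Highest priority: Alpha.

Alpha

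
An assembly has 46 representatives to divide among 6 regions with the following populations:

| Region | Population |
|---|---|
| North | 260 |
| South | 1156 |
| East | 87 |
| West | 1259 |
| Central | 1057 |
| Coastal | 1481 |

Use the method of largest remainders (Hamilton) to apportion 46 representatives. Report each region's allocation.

The standard divisor is 5300/46 ≈ 115.217.
Standard quotas: North 2.257, South 10.033, East 0.755, West 10.927, Central 9.174, Coastal 12.854.
Lower quotas: North 2, South 10, East 0, West 10, Central 9, Coastal 12 (sum 43, leaving 3 seats).
Remainders in descending order: West 0.927, Coastal 0.854, East 0.755, North 0.257, Central 0.174, South 0.033.
The surplus seats go to West, Coastal, East.

North: 2; South: 10; East: 1; West: 11; Central: 9; Coastal: 13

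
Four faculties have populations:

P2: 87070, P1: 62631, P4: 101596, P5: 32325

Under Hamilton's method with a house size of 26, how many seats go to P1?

6

Standard divisor: 283622 ÷ 26 ≈ 10908.538.
Standard quotas: P2 7.9818, P1 5.7415, P4 9.3134, P5 2.9633.
Lower quotas: P2 7, P1 5, P4 9, P5 2 (sum 23, leaving 3 seats).
Remainders in descending order: P2 0.9818, P5 0.9633, P1 0.7415, P4 0.3134.
Largest remainders: P2, P5, P1 receive the extra seats.
P1 receives 6.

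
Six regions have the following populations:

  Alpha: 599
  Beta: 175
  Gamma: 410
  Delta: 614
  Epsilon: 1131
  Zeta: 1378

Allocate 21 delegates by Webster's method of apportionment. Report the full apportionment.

Standard divisor 4307/21 ≈ 205.095; standard quotas: Alpha 2.921, Beta 0.853, Gamma 1.999, Delta 2.994, Epsilon 5.515, Zeta 6.719.
Rounding to the nearest integer gives 3, 1, 2, 3, 6, 7 = 22 seats, so the divisor must be adjusted.
With modified divisor 210: modified quotas Alpha 2.852, Beta 0.833, Gamma 1.952, Delta 2.924, Epsilon 5.386, Zeta 6.562.
Rounding to the nearest integer: Alpha 3, Beta 1, Gamma 2, Delta 3, Epsilon 5, Zeta 7 (total 21).

Alpha=3; Beta=1; Gamma=2; Delta=3; Epsilon=5; Zeta=7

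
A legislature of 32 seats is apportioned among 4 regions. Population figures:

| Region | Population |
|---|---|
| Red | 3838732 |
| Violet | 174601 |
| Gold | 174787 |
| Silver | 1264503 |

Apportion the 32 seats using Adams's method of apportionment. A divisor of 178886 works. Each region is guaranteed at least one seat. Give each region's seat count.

Red: 22, Violet: 1, Gold: 1, Silver: 8

With modified divisor 178886: modified quotas Red 21.459, Violet 0.976, Gold 0.977, Silver 7.069.
Rounding up: Red 22, Violet 1, Gold 1, Silver 8 (total 32).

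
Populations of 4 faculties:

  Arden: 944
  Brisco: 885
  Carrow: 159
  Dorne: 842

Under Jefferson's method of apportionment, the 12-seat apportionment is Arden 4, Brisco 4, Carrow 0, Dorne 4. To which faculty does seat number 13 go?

Arden

Priority for the next seat is population ÷ (current seats + 1).
Priorities: Arden 188.800, Brisco 177.000, Carrow 159.000, Dorne 168.400.
Highest priority: Arden.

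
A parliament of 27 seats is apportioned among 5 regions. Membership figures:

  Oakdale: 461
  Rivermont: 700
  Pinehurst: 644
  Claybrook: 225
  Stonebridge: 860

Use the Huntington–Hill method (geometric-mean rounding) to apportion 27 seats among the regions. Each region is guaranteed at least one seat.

With divisor 106: modified quotas Oakdale 4.349, Rivermont 6.604, Pinehurst 6.075, Claybrook 2.123, Stonebridge 8.113.
Geometric-mean thresholds: Oakdale √(4·5)=4.472, Rivermont √(6·7)=6.481, Pinehurst √(6·7)=6.481, Claybrook √(2·3)=2.449, Stonebridge √(8·9)=8.485.
Each quota rounded against its threshold gives Oakdale 4, Rivermont 7, Pinehurst 6, Claybrook 2, Stonebridge 8 (total 27).

Oakdale: 4; Rivermont: 7; Pinehurst: 6; Claybrook: 2; Stonebridge: 8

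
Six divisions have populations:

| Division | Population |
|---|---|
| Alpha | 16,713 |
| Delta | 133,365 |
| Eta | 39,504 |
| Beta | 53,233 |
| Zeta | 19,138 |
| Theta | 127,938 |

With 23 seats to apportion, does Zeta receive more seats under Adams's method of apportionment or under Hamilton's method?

Adams: Alpha 1, Delta 7, Eta 3, Beta 3, Zeta 2, Theta 7.
Hamilton: Alpha 1, Delta 8, Eta 2, Beta 3, Zeta 1, Theta 8.
Zeta gets 2 under Adams and 1 under Hamilton.

Adams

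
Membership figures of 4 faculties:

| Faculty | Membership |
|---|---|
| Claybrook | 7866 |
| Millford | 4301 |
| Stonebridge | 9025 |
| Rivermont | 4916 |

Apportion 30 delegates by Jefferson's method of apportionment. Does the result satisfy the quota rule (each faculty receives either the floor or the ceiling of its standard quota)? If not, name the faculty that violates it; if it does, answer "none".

Standard quotas: Claybrook 9.039, Millford 4.942, Stonebridge 10.370, Rivermont 5.649.
Jefferson allocation: Claybrook 9, Millford 5, Stonebridge 11, Rivermont 5.
Every allocation lies between the lower and upper quota.

none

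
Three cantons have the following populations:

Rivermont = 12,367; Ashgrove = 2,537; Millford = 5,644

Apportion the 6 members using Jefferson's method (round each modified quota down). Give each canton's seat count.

Rivermont 4; Ashgrove 0; Millford 2

Standard divisor 20548/6 ≈ 3424.667; standard quotas: Rivermont 3.611, Ashgrove 0.741, Millford 1.648.
Rounding down gives 3, 0, 1 = 4 seats, so the divisor must be adjusted.
With modified divisor 2700: modified quotas Rivermont 4.580, Ashgrove 0.940, Millford 2.090.
Rounding down: Rivermont 4, Ashgrove 0, Millford 2 (total 6).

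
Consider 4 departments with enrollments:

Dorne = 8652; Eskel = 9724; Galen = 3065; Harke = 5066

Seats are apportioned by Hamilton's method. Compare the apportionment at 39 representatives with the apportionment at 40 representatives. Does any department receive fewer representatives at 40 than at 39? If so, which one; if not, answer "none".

Galen

At 39 seats: Dorne 13, Eskel 14, Galen 5, Harke 7.
At 40 seats: Dorne 13, Eskel 15, Galen 4, Harke 8.
Galen drops from 5 to 4.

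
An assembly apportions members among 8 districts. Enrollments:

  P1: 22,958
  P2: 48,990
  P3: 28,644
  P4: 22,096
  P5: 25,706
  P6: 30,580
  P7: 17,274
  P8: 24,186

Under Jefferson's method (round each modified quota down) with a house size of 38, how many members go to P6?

5

Standard divisor 220434/38 ≈ 5800.895; standard quotas: P1 3.958, P2 8.445, P3 4.938, P4 3.809, P5 4.431, P6 5.272, P7 2.978, P8 4.169.
Rounding down gives 3, 8, 4, 3, 4, 5, 2, 4 = 33 seats, so the divisor must be adjusted.
With modified divisor 5300: modified quotas P1 4.332, P2 9.243, P3 5.405, P4 4.169, P5 4.850, P6 5.770, P7 3.259, P8 4.563.
Rounding down: P1 4, P2 9, P3 5, P4 4, P5 4, P6 5, P7 3, P8 4 (total 38).
P6 receives 5.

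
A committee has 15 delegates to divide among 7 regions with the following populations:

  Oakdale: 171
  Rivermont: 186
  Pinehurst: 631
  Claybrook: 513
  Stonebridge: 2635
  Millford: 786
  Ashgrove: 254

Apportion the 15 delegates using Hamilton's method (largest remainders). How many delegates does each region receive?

Oakdale: 0, Rivermont: 1, Pinehurst: 2, Claybrook: 1, Stonebridge: 8, Millford: 2, Ashgrove: 1

The standard divisor is 5176/15 ≈ 345.067.
Standard quotas: Oakdale 0.496, Rivermont 0.539, Pinehurst 1.829, Claybrook 1.487, Stonebridge 7.636, Millford 2.278, Ashgrove 0.736.
Lower quotas: Oakdale 0, Rivermont 0, Pinehurst 1, Claybrook 1, Stonebridge 7, Millford 2, Ashgrove 0 (sum 11, leaving 4 seats).
Remainders in descending order: Pinehurst 0.829, Ashgrove 0.736, Stonebridge 0.636, Rivermont 0.539, Oakdale 0.496, Claybrook 0.487, Millford 0.278.
Largest remainders: Pinehurst, Ashgrove, Stonebridge, Rivermont receive the extra seats.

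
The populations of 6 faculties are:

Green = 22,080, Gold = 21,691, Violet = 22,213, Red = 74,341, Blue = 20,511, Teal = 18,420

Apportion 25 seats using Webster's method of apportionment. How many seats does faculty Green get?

3

Standard divisor 179256/25 ≈ 7170.24; standard quotas: Green 3.079, Gold 3.025, Violet 3.098, Red 10.368, Blue 2.861, Teal 2.569.
Rounding to the nearest integer gives Green 3, Gold 3, Violet 3, Red 10, Blue 3, Teal 3 — total 25, matching the house size, so no adjustment is needed.
Green receives 3.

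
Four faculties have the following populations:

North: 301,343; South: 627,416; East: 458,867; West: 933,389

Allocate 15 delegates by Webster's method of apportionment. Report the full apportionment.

North 2, South 4, East 3, West 6

Standard divisor 2321015/15 ≈ 154734.333; standard quotas: North 1.947, South 4.055, East 2.966, West 6.032.
Rounding to the nearest integer gives North 2, South 4, East 3, West 6 — total 15, matching the house size, so no adjustment is needed.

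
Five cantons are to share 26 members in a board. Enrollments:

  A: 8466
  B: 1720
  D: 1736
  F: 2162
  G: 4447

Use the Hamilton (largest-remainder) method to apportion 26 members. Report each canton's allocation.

Total 18531; standard divisor 18531/26 ≈ 712.731.
Standard quotas: A 11.8783, B 2.4133, D 2.4357, F 3.0334, G 6.2394.
Lower quotas: A 11, B 2, D 2, F 3, G 6 (sum 24, leaving 2 seats).
Remainders in descending order: A 0.8783, D 0.4357, B 0.4133, G 0.2394, F 0.0334.
Largest remainders: A, D receive the extra seats.

A: 12, B: 2, D: 3, F: 3, G: 6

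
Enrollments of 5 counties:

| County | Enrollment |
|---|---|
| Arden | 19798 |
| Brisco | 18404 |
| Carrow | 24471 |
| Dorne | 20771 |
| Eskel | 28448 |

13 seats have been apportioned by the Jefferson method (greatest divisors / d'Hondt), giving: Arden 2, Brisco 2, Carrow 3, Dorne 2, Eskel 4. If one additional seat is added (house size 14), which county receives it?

Dorne

Priority for the next seat is population ÷ (current seats + 1).
Priorities: Arden 6599.333, Brisco 6134.667, Carrow 6117.750, Dorne 6923.667, Eskel 5689.600.
Highest priority: Dorne.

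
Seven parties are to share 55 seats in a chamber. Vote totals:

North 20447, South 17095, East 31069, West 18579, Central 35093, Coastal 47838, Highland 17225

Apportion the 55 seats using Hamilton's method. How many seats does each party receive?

The standard divisor is 187346/55 ≈ 3406.291.
Standard quotas: North 6.0027, South 5.0187, East 9.1211, West 5.4543, Central 10.3024, Coastal 14.0440, Highland 5.0568.
Lower quotas: North 6, South 5, East 9, West 5, Central 10, Coastal 14, Highland 5 (sum 54, leaving 1 seat).
Remainders in descending order: West 0.4543, Central 0.3024, East 0.1211, Highland 0.0568, Coastal 0.0440, South 0.0187, North 0.0027.
Largest remainder: West receives the extra seat.

North: 6, South: 5, East: 9, West: 6, Central: 10, Coastal: 14, Highland: 5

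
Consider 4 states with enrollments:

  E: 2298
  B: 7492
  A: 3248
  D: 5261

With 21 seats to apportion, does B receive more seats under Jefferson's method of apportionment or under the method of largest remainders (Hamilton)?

Jefferson: E 2, B 9, A 4, D 6.
Hamilton: E 3, B 8, A 4, D 6.
B gets 9 under Jefferson and 8 under Hamilton.

Jefferson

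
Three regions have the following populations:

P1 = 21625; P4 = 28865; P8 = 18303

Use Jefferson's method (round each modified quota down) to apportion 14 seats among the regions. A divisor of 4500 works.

P1=4, P4=6, P8=4

With modified divisor 4500: modified quotas P1 4.806, P4 6.414, P8 4.067.
Rounding down: P1 4, P4 6, P8 4 (total 14).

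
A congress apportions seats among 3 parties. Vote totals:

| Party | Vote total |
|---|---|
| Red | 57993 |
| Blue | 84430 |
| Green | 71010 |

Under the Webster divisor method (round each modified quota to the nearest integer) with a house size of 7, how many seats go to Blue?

3

Standard divisor 213433/7 ≈ 30490.429; standard quotas: Red 1.902, Blue 2.769, Green 2.329.
Rounding to the nearest integer gives Red 2, Blue 3, Green 2 — total 7, matching the house size, so no adjustment is needed.
Blue receives 3.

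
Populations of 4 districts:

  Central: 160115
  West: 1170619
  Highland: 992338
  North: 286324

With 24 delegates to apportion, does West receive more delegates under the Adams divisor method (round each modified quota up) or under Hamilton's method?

Adams: Central 2, West 10, Highland 9, North 3.
Hamilton: Central 1, West 11, Highland 9, North 3.
West gets 10 under Adams and 11 under Hamilton.

Hamilton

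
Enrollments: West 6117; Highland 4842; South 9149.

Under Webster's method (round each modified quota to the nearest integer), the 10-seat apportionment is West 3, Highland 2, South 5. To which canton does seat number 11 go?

Highland

Priority for the next seat is population ÷ (current seats + 0.5).
Priorities: West 1747.714, Highland 1936.800, South 1663.455.
Highest priority: Highland.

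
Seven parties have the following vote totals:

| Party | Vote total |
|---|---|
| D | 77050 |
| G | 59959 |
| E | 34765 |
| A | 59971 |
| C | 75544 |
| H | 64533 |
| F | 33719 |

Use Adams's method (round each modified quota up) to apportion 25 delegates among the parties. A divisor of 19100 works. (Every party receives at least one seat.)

D: 5; G: 4; E: 2; A: 4; C: 4; H: 4; F: 2

With modified divisor 19100: modified quotas D 4.034, G 3.139, E 1.820, A 3.140, C 3.955, H 3.379, F 1.765.
Rounding up: D 5, G 4, E 2, A 4, C 4, H 4, F 2 (total 25).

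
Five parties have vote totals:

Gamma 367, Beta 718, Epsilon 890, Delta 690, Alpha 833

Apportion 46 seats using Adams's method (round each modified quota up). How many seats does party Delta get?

Standard divisor 3498/46 ≈ 76.043; standard quotas: Gamma 4.826, Beta 9.442, Epsilon 11.704, Delta 9.074, Alpha 10.954.
Rounding up gives 5, 10, 12, 10, 11 = 48 seats, so the divisor must be adjusted.
With modified divisor 80: modified quotas Gamma 4.588, Beta 8.975, Epsilon 11.125, Delta 8.625, Alpha 10.412.
Rounding up: Gamma 5, Beta 9, Epsilon 12, Delta 9, Alpha 11 (total 46).
Delta receives 9.

9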